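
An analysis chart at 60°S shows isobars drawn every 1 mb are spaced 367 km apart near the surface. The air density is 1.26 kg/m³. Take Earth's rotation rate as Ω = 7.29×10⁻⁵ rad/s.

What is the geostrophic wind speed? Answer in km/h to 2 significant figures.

Coriolis parameter at 60°S:
f = 2Ω sin φ = 2 × 7.29×10⁻⁵ × sin 60° = 1.26×10⁻⁴ s⁻¹
Pressure gradient: |∂P/∂n| = 100 Pa / 367000 m = 2.72×10⁻⁴ Pa/m
Geostrophic balance (pressure-gradient force = Coriolis force):
V_g = (1/(fρ)) |∂P/∂n| = 2.72×10⁻⁴ / (1.26×10⁻⁴ × 1.26) = 1.71 m/s
Converting: 1.71 m/s × 3.6 = 6.2 km/h

6.2 km/h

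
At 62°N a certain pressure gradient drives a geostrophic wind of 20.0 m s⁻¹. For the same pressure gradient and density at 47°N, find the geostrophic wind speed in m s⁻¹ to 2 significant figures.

With the same pressure gradient and density, V_g ∝ 1/f ∝ 1/sin φ.
V₂ = V₁ · sin φ₁ / sin φ₂ = 20.0 × sin 62° / sin 47°
V₂ = 20.0 × 0.8829/0.7314 = 24 m s⁻¹

24 m s⁻¹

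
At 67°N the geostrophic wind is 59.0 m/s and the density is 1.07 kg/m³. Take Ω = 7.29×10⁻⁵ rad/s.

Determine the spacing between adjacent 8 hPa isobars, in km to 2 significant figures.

94 km

Coriolis parameter at 67°N:
f = 2Ω sin φ = 2 × 7.29×10⁻⁵ × sin 67° = 1.34×10⁻⁴ s⁻¹
Geostrophic balance rearranged: |∂P/∂n| = f ρ V_g
|∂P/∂n| = 1.34×10⁻⁴ × 1.07 × 59.0 = 8.47×10⁻³ Pa/m
Isobar spacing: Δn = ΔP/|∂P/∂n| = 800 Pa / 8.47×10⁻³ Pa/m = 94421 m ≈ 94 km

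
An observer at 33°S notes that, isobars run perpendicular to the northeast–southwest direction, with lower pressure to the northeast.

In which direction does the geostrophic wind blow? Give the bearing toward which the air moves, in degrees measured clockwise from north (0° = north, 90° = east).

The pressure-gradient force points toward the northeast (bearing 045°).
Geostrophic balance: in the Southern Hemisphere the Coriolis force deflects motion to the left, so the geostrophic wind blows 90° to the left of the pressure-gradient force (low pressure on the right).
Rotating 045° by 90° counterclockwise gives 315° — the wind blows toward the northwest.

315°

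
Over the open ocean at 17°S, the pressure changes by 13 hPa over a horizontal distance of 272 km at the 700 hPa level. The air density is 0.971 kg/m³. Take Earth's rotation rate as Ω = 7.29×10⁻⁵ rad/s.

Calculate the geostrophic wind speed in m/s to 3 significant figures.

Coriolis parameter at 17°S:
f = 2Ω sin φ = 2 × 7.29×10⁻⁵ × sin 17° = 4.26×10⁻⁵ s⁻¹
Pressure gradient: |∂P/∂n| = 1300 Pa / 272000 m = 4.78×10⁻³ Pa/m
Geostrophic balance (pressure-gradient force = Coriolis force):
V_g = (1/(fρ)) |∂P/∂n| = 4.78×10⁻³ / (4.26×10⁻⁵ × 0.971) = 115 m/s

115 m/s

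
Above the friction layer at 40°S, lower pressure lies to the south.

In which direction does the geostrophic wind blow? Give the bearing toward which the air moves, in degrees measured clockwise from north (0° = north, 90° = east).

The pressure-gradient force points toward the south (bearing 180°).
Geostrophic balance: in the Southern Hemisphere the Coriolis force deflects motion to the left, so the geostrophic wind blows 90° to the left of the pressure-gradient force (low pressure on the right).
Rotating 180° by 90° counterclockwise gives 090° — the wind blows toward the east.

090°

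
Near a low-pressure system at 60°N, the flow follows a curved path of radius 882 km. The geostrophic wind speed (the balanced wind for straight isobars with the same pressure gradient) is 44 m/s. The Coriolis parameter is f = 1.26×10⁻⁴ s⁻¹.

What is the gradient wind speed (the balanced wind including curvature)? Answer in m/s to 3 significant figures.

33.8 m/s

Around a low, centrifugal force acts outward with Coriolis, so pressure-gradient force balances both:
(1/ρ)|∂P/∂n| = fV + V²/R  →  V² + fR·V − fR·V_g = 0
With fR = 1.26×10⁻⁴ × 882×10³ m = 111 m/s:
V = [−fR + √((fR)² + 4 fR V_g)]/2 = [−111 + √(111² + 4×111×44)]/2 = 33.8 m/s
Subgeostrophic (V < V_g = 44 m/s), as expected around a low.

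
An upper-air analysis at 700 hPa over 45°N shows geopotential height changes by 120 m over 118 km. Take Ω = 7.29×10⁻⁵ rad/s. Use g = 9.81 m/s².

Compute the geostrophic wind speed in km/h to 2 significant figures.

350 km/h

Coriolis parameter at 45°N:
f = 2Ω sin φ = 2 × 7.29×10⁻⁵ × sin 45° = 1.03×10⁻⁴ s⁻¹
Height gradient: |∂Z/∂n| = 120 m / 118000 m = 1.02×10⁻³
On a pressure surface, geostrophic balance gives V_g = (g/f)|∂Z/∂n|:
V_g = 9.81 × 1.02×10⁻³ / 1.03×10⁻⁴ = 96.8 m/s
Converting: 96.8 m/s × 3.6 = 350 km/h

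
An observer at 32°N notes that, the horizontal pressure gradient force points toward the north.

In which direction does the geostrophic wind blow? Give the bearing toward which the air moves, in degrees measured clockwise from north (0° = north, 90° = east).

090°

The pressure-gradient force points toward the north (bearing 000°).
Geostrophic balance: in the Northern Hemisphere the Coriolis force deflects motion to the right, so the geostrophic wind blows 90° to the right of the pressure-gradient force (low pressure on the left).
Rotating 000° by 90° clockwise gives 090° — the wind blows toward the east.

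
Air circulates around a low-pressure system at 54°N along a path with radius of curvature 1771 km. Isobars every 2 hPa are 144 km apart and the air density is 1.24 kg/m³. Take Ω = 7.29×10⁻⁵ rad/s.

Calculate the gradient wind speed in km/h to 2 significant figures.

33 km/h

Coriolis parameter at 54°N:
f = 2Ω sin φ = 2 × 7.29×10⁻⁵ × sin 54° = 1.18×10⁻⁴ s⁻¹
Pressure gradient: |∂P/∂n| = 200 Pa / 144000 m = 1.39×10⁻³ Pa/m
Geostrophic speed: V_g = |∂P/∂n|/(fρ) = 1.39×10⁻³/(1.18×10⁻⁴ × 1.24) = 9.50 m/s
Around a low, centrifugal force acts outward with Coriolis, so pressure-gradient force balances both:
(1/ρ)|∂P/∂n| = fV + V²/R  →  V² + fR·V − fR·V_g = 0
With fR = 1.18×10⁻⁴ × 1771×10³ m = 209 m/s:
V = [−fR + √((fR)² + 4 fR V_g)]/2 = [−209 + √(209² + 4×209×9.5)]/2 = 9.1 m/s
Subgeostrophic (V < V_g = 9.5 m/s), as expected around a low.
Converting: 9.1 m/s × 3.6 = 33 km/h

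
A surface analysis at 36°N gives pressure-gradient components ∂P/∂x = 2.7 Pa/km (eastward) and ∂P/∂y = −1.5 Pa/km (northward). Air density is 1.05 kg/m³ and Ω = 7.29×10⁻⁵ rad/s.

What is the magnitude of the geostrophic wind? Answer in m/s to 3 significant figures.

Coriolis parameter at 36°N:
f = 2Ω sin φ = 2 × 7.29×10⁻⁵ × sin 36° = 8.57×10⁻⁵ s⁻¹
Component geostrophic relations (x east, y north):
u_g = −(1/(fρ)) ∂P/∂y,  v_g = (1/(fρ)) ∂P/∂x
u_g = −(−1.5×10⁻³)/(8.57×10⁻⁵ × 1.05) = 16.7 m/s;  v_g = (2.7×10⁻³)/(8.57×10⁻⁵ × 1.05) = 30.0 m/s
|V_g| = √(u_g² + v_g²) = 34.3 m/s

34.3 m/s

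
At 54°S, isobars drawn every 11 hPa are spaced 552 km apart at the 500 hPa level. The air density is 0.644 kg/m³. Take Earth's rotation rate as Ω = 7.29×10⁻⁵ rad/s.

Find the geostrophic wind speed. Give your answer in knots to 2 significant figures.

51 knots

Coriolis parameter at 54°S:
f = 2Ω sin φ = 2 × 7.29×10⁻⁵ × sin 54° = 1.18×10⁻⁴ s⁻¹
Pressure gradient: |∂P/∂n| = 1100 Pa / 552000 m = 1.99×10⁻³ Pa/m
Geostrophic balance (pressure-gradient force = Coriolis force):
V_g = (1/(fρ)) |∂P/∂n| = 1.99×10⁻³ / (1.18×10⁻⁴ × 0.644) = 26.2 m/s
Converting: 26.2 m/s × 1.944 = 51 knots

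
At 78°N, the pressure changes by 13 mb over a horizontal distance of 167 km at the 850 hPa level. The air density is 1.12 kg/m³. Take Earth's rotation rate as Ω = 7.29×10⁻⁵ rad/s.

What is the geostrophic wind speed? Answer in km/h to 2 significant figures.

180 km/h

Coriolis parameter at 78°N:
f = 2Ω sin φ = 2 × 7.29×10⁻⁵ × sin 78° = 1.43×10⁻⁴ s⁻¹
Pressure gradient: |∂P/∂n| = 1300 Pa / 167000 m = 7.78×10⁻³ Pa/m
Geostrophic balance (pressure-gradient force = Coriolis force):
V_g = (1/(fρ)) |∂P/∂n| = 7.78×10⁻³ / (1.43×10⁻⁴ × 1.12) = 48.7 m/s
Converting: 48.7 m/s × 3.6 = 180 km/h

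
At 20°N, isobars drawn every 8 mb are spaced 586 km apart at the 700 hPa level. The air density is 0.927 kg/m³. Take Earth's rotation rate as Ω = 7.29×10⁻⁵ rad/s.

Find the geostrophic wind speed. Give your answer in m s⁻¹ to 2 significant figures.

30 m s⁻¹

Coriolis parameter at 20°N:
f = 2Ω sin φ = 2 × 7.29×10⁻⁵ × sin 20° = 4.99×10⁻⁵ s⁻¹
Pressure gradient: |∂P/∂n| = 800 Pa / 586000 m = 1.37×10⁻³ Pa/m
Geostrophic balance (pressure-gradient force = Coriolis force):
V_g = (1/(fρ)) |∂P/∂n| = 1.37×10⁻³ / (4.99×10⁻⁵ × 0.927) = 29.5 m/s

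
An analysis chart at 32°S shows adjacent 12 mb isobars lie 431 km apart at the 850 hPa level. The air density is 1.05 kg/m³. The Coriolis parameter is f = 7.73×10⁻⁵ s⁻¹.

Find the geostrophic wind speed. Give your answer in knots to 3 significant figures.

66.7 knots

Pressure gradient: |∂P/∂n| = 1200 Pa / 431000 m = 2.78×10⁻³ Pa/m
Geostrophic balance (pressure-gradient force = Coriolis force):
V_g = (1/(fρ)) |∂P/∂n| = 2.78×10⁻³ / (7.73×10⁻⁵ × 1.05) = 34.3 m/s
Converting: 34.3 m/s × 1.944 = 66.7 knots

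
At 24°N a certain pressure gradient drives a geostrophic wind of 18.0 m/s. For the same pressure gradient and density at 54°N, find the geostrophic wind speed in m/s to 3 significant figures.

9.05 m/s

With the same pressure gradient and density, V_g ∝ 1/f ∝ 1/sin φ.
V₂ = V₁ · sin φ₁ / sin φ₂ = 18.0 × sin 24° / sin 54°
V₂ = 18.0 × 0.4067/0.8090 = 9.05 m/s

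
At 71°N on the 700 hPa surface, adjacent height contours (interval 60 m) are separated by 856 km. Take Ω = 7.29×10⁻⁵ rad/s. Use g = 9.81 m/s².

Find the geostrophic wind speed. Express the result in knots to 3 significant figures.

Coriolis parameter at 71°N:
f = 2Ω sin φ = 2 × 7.29×10⁻⁵ × sin 71° = 1.38×10⁻⁴ s⁻¹
Height gradient: |∂Z/∂n| = 60 m / 856000 m = 7.01×10⁻⁵
On a pressure surface, geostrophic balance gives V_g = (g/f)|∂Z/∂n|:
V_g = 9.81 × 7.01×10⁻⁵ / 1.38×10⁻⁴ = 4.99 m/s
Converting: 4.99 m/s × 1.944 = 9.70 knots

9.70 knots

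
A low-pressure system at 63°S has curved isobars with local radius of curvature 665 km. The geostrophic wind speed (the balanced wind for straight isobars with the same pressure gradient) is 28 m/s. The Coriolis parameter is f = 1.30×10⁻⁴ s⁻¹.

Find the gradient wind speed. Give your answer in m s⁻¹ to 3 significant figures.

22.3 m s⁻¹

Around a low, centrifugal force acts outward with Coriolis, so pressure-gradient force balances both:
(1/ρ)|∂P/∂n| = fV + V²/R  →  V² + fR·V − fR·V_g = 0
With fR = 1.30×10⁻⁴ × 665×10³ m = 86.4 m/s:
V = [−fR + √((fR)² + 4 fR V_g)]/2 = [−86.4 + √(86.4² + 4×86.4×28)]/2 = 22.3 m/s
Subgeostrophic (V < V_g = 28 m/s), as expected around a low.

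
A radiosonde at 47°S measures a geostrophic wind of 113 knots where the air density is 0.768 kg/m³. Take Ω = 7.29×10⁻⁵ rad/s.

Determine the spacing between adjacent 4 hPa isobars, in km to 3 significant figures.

Coriolis parameter at 47°S:
f = 2Ω sin φ = 2 × 7.29×10⁻⁵ × sin 47° = 1.07×10⁻⁴ s⁻¹
Wind speed in SI: 113 knots = 58.1 m/s
Geostrophic balance rearranged: |∂P/∂n| = f ρ V_g
|∂P/∂n| = 1.07×10⁻⁴ × 0.768 × 58.1 = 4.76×10⁻³ Pa/m
Isobar spacing: Δn = ΔP/|∂P/∂n| = 400 Pa / 4.76×10⁻³ Pa/m = 84023 m ≈ 84.0 km

84.0 km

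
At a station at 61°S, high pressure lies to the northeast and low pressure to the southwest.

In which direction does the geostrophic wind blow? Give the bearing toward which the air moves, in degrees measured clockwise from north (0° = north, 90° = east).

The pressure-gradient force points toward the southwest (bearing 225°).
Geostrophic balance: in the Southern Hemisphere the Coriolis force deflects motion to the left, so the geostrophic wind blows 90° to the left of the pressure-gradient force (low pressure on the right).
Rotating 225° by 90° counterclockwise gives 135° — the wind blows toward the southeast.

135°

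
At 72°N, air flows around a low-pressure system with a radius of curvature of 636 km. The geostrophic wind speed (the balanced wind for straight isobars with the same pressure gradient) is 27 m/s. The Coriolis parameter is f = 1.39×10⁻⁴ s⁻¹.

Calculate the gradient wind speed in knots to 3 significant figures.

42.1 knots

Around a low, centrifugal force acts outward with Coriolis, so pressure-gradient force balances both:
(1/ρ)|∂P/∂n| = fV + V²/R  →  V² + fR·V − fR·V_g = 0
With fR = 1.39×10⁻⁴ × 636×10³ m = 88.4 m/s:
V = [−fR + √((fR)² + 4 fR V_g)]/2 = [−88.4 + √(88.4² + 4×88.4×27)]/2 = 21.7 m/s
Subgeostrophic (V < V_g = 27 m/s), as expected around a low.
Converting: 21.7 m/s × 1.944 = 42.1 knots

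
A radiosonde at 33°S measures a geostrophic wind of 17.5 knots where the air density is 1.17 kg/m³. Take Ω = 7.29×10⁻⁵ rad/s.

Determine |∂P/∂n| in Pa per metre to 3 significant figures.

Coriolis parameter at 33°S:
f = 2Ω sin φ = 2 × 7.29×10⁻⁵ × sin 33° = 7.94×10⁻⁵ s⁻¹
Wind speed in SI: 17.5 knots = 9.00 m/s
Geostrophic balance rearranged: |∂P/∂n| = f ρ V_g
|∂P/∂n| = 7.94×10⁻⁵ × 1.17 × 9.00 = 8.36×10⁻⁴ Pa/m

8.36×10⁻⁴ Pa/m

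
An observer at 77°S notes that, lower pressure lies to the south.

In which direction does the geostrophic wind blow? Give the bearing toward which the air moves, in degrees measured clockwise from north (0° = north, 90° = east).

090°

The pressure-gradient force points toward the south (bearing 180°).
Geostrophic balance: in the Southern Hemisphere the Coriolis force deflects motion to the left, so the geostrophic wind blows 90° to the left of the pressure-gradient force (low pressure on the right).
Rotating 180° by 90° counterclockwise gives 090° — the wind blows toward the east.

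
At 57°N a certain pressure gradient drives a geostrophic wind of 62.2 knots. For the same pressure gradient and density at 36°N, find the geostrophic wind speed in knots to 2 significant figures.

89 knots

With the same pressure gradient and density, V_g ∝ 1/f ∝ 1/sin φ.
V₂ = V₁ · sin φ₁ / sin φ₂ = 62.2 × sin 57° / sin 36°
V₂ = 62.2 × 0.8387/0.5878 = 89 knots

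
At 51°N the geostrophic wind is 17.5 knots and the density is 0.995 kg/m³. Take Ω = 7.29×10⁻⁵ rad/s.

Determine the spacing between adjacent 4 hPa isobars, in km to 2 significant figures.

Coriolis parameter at 51°N:
f = 2Ω sin φ = 2 × 7.29×10⁻⁵ × sin 51° = 1.13×10⁻⁴ s⁻¹
Wind speed in SI: 17.5 knots = 9.00 m/s
Geostrophic balance rearranged: |∂P/∂n| = f ρ V_g
|∂P/∂n| = 1.13×10⁻⁴ × 0.995 × 9.00 = 1.01×10⁻³ Pa/m
Isobar spacing: Δn = ΔP/|∂P/∂n| = 400 Pa / 1.01×10⁻³ Pa/m = 394095 m ≈ 390 km

390 km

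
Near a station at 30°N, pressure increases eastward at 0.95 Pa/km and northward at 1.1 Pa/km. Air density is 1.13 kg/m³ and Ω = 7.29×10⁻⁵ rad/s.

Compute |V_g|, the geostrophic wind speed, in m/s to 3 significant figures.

Coriolis parameter at 30°N:
f = 2Ω sin φ = 2 × 7.29×10⁻⁵ × sin 30° = 7.29×10⁻⁵ s⁻¹
Component geostrophic relations (x east, y north):
u_g = −(1/(fρ)) ∂P/∂y,  v_g = (1/(fρ)) ∂P/∂x
u_g = −(1.1×10⁻³)/(7.29×10⁻⁵ × 1.13) = −13.4 m/s;  v_g = (0.95×10⁻³)/(7.29×10⁻⁵ × 1.13) = 11.5 m/s
|V_g| = √(u_g² + v_g²) = 17.6 m/s

17.6 m/s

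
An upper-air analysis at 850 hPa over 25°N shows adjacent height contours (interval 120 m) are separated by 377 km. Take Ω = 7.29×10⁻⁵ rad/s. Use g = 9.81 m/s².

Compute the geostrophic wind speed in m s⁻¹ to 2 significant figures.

Coriolis parameter at 25°N:
f = 2Ω sin φ = 2 × 7.29×10⁻⁵ × sin 25° = 6.16×10⁻⁵ s⁻¹
Height gradient: |∂Z/∂n| = 120 m / 377000 m = 3.18×10⁻⁴
On a pressure surface, geostrophic balance gives V_g = (g/f)|∂Z/∂n|:
V_g = 9.81 × 3.18×10⁻⁴ / 6.16×10⁻⁵ = 50.7 m/s

51 m s⁻¹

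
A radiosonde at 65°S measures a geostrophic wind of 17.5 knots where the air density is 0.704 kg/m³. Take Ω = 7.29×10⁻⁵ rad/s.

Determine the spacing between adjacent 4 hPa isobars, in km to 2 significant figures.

480 km

Coriolis parameter at 65°S:
f = 2Ω sin φ = 2 × 7.29×10⁻⁵ × sin 65° = 1.32×10⁻⁴ s⁻¹
Wind speed in SI: 17.5 knots = 9.00 m/s
Geostrophic balance rearranged: |∂P/∂n| = f ρ V_g
|∂P/∂n| = 1.32×10⁻⁴ × 0.704 × 9.00 = 8.37×10⁻⁴ Pa/m
Isobar spacing: Δn = ΔP/|∂P/∂n| = 400 Pa / 8.37×10⁻⁴ Pa/m = 477615 m ≈ 480 km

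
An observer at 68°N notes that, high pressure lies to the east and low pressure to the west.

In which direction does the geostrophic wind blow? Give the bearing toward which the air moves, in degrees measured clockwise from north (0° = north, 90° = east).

The pressure-gradient force points toward the west (bearing 270°).
Geostrophic balance: in the Northern Hemisphere the Coriolis force deflects motion to the right, so the geostrophic wind blows 90° to the right of the pressure-gradient force (low pressure on the left).
Rotating 270° by 90° clockwise gives 000° — the wind blows toward the north.

000°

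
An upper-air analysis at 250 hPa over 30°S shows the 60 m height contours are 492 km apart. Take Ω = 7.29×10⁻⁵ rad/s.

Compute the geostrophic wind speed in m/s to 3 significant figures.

Coriolis parameter at 30°S:
f = 2Ω sin φ = 2 × 7.29×10⁻⁵ × sin 30° = 7.29×10⁻⁵ s⁻¹
Height gradient: |∂Z/∂n| = 60 m / 492000 m = 1.22×10⁻⁴
On a pressure surface, geostrophic balance gives V_g = (g/f)|∂Z/∂n|:
V_g = 9.81 × 1.22×10⁻⁴ / 7.29×10⁻⁵ = 16.4 m/s

16.4 m/s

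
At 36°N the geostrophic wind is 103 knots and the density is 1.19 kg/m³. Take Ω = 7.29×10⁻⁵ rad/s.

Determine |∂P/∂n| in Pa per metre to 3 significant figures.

Coriolis parameter at 36°N:
f = 2Ω sin φ = 2 × 7.29×10⁻⁵ × sin 36° = 8.57×10⁻⁵ s⁻¹
Wind speed in SI: 103 knots = 53.0 m/s
Geostrophic balance rearranged: |∂P/∂n| = f ρ V_g
|∂P/∂n| = 8.57×10⁻⁵ × 1.19 × 53.0 = 5.40×10⁻³ Pa/m

5.40×10⁻³ Pa/m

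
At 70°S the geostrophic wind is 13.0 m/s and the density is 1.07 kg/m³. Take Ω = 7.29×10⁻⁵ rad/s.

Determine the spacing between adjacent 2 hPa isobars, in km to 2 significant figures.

Coriolis parameter at 70°S:
f = 2Ω sin φ = 2 × 7.29×10⁻⁵ × sin 70° = 1.37×10⁻⁴ s⁻¹
Geostrophic balance rearranged: |∂P/∂n| = f ρ V_g
|∂P/∂n| = 1.37×10⁻⁴ × 1.07 × 13.0 = 1.91×10⁻³ Pa/m
Isobar spacing: Δn = ΔP/|∂P/∂n| = 200 Pa / 1.91×10⁻³ Pa/m = 104944 m ≈ 100 km

100 km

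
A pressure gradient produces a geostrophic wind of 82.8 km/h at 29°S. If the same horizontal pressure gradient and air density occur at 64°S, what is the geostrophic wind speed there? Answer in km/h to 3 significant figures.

With the same pressure gradient and density, V_g ∝ 1/f ∝ 1/sin φ.
V₂ = V₁ · sin φ₁ / sin φ₂ = 82.8 × sin 29° / sin 64°
V₂ = 82.8 × 0.4848/0.8988 = 44.7 km/h

44.7 km/h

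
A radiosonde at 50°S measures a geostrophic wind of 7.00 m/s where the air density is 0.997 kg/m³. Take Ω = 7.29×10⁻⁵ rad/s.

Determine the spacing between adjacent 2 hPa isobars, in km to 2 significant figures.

Coriolis parameter at 50°S:
f = 2Ω sin φ = 2 × 7.29×10⁻⁵ × sin 50° = 1.12×10⁻⁴ s⁻¹
Geostrophic balance rearranged: |∂P/∂n| = f ρ V_g
|∂P/∂n| = 1.12×10⁻⁴ × 0.997 × 7.00 = 7.79×10⁻⁴ Pa/m
Isobar spacing: Δn = ΔP/|∂P/∂n| = 200 Pa / 7.79×10⁻⁴ Pa/m = 256581 m ≈ 260 km

260 km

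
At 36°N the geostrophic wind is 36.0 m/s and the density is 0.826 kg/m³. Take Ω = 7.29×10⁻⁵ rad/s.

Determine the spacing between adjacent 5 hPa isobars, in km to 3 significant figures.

196 km

Coriolis parameter at 36°N:
f = 2Ω sin φ = 2 × 7.29×10⁻⁵ × sin 36° = 8.57×10⁻⁵ s⁻¹
Geostrophic balance rearranged: |∂P/∂n| = f ρ V_g
|∂P/∂n| = 8.57×10⁻⁵ × 0.826 × 36.0 = 2.55×10⁻³ Pa/m
Isobar spacing: Δn = ΔP/|∂P/∂n| = 500 Pa / 2.55×10⁻³ Pa/m = 196206 m ≈ 196 km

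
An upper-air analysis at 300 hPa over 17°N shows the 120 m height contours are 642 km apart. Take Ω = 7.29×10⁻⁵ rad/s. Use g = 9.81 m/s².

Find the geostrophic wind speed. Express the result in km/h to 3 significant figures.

Coriolis parameter at 17°N:
f = 2Ω sin φ = 2 × 7.29×10⁻⁵ × sin 17° = 4.26×10⁻⁵ s⁻¹
Height gradient: |∂Z/∂n| = 120 m / 642000 m = 1.87×10⁻⁴
On a pressure surface, geostrophic balance gives V_g = (g/f)|∂Z/∂n|:
V_g = 9.81 × 1.87×10⁻⁴ / 4.26×10⁻⁵ = 43.0 m/s
Converting: 43.0 m/s × 3.6 = 155 km/h

155 km/h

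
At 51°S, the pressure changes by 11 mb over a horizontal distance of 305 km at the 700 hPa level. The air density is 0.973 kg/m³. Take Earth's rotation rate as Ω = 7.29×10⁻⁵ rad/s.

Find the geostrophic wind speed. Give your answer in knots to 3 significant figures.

63.6 knots

Coriolis parameter at 51°S:
f = 2Ω sin φ = 2 × 7.29×10⁻⁵ × sin 51° = 1.13×10⁻⁴ s⁻¹
Pressure gradient: |∂P/∂n| = 1100 Pa / 305000 m = 3.61×10⁻³ Pa/m
Geostrophic balance (pressure-gradient force = Coriolis force):
V_g = (1/(fρ)) |∂P/∂n| = 3.61×10⁻³ / (1.13×10⁻⁴ × 0.973) = 32.7 m/s
Converting: 32.7 m/s × 1.944 = 63.6 knots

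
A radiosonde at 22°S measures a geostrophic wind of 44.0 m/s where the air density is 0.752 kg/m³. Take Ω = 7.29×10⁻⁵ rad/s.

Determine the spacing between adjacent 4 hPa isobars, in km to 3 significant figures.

221 km

Coriolis parameter at 22°S:
f = 2Ω sin φ = 2 × 7.29×10⁻⁵ × sin 22° = 5.46×10⁻⁵ s⁻¹
Geostrophic balance rearranged: |∂P/∂n| = f ρ V_g
|∂P/∂n| = 5.46×10⁻⁵ × 0.752 × 44.0 = 1.81×10⁻³ Pa/m
Isobar spacing: Δn = ΔP/|∂P/∂n| = 400 Pa / 1.81×10⁻³ Pa/m = 221338 m ≈ 221 km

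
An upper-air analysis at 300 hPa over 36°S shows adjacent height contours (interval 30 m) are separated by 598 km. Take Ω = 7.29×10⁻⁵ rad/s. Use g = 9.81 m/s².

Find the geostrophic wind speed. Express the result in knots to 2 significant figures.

11 knots

Coriolis parameter at 36°S:
f = 2Ω sin φ = 2 × 7.29×10⁻⁵ × sin 36° = 8.57×10⁻⁵ s⁻¹
Height gradient: |∂Z/∂n| = 30 m / 598000 m = 5.02×10⁻⁵
On a pressure surface, geostrophic balance gives V_g = (g/f)|∂Z/∂n|:
V_g = 9.81 × 5.02×10⁻⁵ / 8.57×10⁻⁵ = 5.74 m/s
Converting: 5.74 m/s × 1.944 = 11 knots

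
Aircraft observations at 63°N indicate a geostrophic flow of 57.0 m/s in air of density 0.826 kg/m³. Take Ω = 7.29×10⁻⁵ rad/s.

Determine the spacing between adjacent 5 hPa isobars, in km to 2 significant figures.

Coriolis parameter at 63°N:
f = 2Ω sin φ = 2 × 7.29×10⁻⁵ × sin 63° = 1.30×10⁻⁴ s⁻¹
Geostrophic balance rearranged: |∂P/∂n| = f ρ V_g
|∂P/∂n| = 1.30×10⁻⁴ × 0.826 × 57.0 = 6.12×10⁻³ Pa/m
Isobar spacing: Δn = ΔP/|∂P/∂n| = 500 Pa / 6.12×10⁻³ Pa/m = 81748 m ≈ 82 km

82 km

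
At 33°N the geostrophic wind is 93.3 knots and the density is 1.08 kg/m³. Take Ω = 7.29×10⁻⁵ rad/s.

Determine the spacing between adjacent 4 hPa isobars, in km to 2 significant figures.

Coriolis parameter at 33°N:
f = 2Ω sin φ = 2 × 7.29×10⁻⁵ × sin 33° = 7.94×10⁻⁵ s⁻¹
Wind speed in SI: 93.3 knots = 48.0 m/s
Geostrophic balance rearranged: |∂P/∂n| = f ρ V_g
|∂P/∂n| = 7.94×10⁻⁵ × 1.08 × 48.0 = 4.12×10⁻³ Pa/m
Isobar spacing: Δn = ΔP/|∂P/∂n| = 400 Pa / 4.12×10⁻³ Pa/m = 97174 m ≈ 97 km

97 km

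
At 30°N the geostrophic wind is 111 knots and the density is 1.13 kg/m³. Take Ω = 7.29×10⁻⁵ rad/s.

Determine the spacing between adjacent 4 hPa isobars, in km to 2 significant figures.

85 km

Coriolis parameter at 30°N:
f = 2Ω sin φ = 2 × 7.29×10⁻⁵ × sin 30° = 7.29×10⁻⁵ s⁻¹
Wind speed in SI: 111 knots = 57.1 m/s
Geostrophic balance rearranged: |∂P/∂n| = f ρ V_g
|∂P/∂n| = 7.29×10⁻⁵ × 1.13 × 57.1 = 4.70×10⁻³ Pa/m
Isobar spacing: Δn = ΔP/|∂P/∂n| = 400 Pa / 4.70×10⁻³ Pa/m = 85034 m ≈ 85 km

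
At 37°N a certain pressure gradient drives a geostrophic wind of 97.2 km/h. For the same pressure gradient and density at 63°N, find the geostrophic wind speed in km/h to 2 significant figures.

66 km/h

With the same pressure gradient and density, V_g ∝ 1/f ∝ 1/sin φ.
V₂ = V₁ · sin φ₁ / sin φ₂ = 97.2 × sin 37° / sin 63°
V₂ = 97.2 × 0.6018/0.8910 = 66 km/h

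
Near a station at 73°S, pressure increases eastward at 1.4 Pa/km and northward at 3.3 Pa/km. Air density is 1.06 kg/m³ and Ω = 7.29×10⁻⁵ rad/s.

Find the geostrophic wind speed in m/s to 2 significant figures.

Coriolis parameter at 73°S:
f = 2Ω sin φ = 2 × 7.29×10⁻⁵ × sin 73° = 1.39×10⁻⁴ s⁻¹
In the Southern Hemisphere f is negative: f = −1.39×10⁻⁴ s⁻¹.
Component geostrophic relations (x east, y north):
u_g = −(1/(fρ)) ∂P/∂y,  v_g = (1/(fρ)) ∂P/∂x
u_g = −(3.3×10⁻³)/(−1.39×10⁻⁴ × 1.06) = 22.3 m/s;  v_g = (1.4×10⁻³)/(−1.39×10⁻⁴ × 1.06) = −9.47 m/s
|V_g| = √(u_g² + v_g²) = 24.3 m/s

24 m/s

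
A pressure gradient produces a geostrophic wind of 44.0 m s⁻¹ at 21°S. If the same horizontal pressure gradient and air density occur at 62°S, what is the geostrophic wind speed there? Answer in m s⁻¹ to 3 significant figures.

17.9 m s⁻¹

With the same pressure gradient and density, V_g ∝ 1/f ∝ 1/sin φ.
V₂ = V₁ · sin φ₁ / sin φ₂ = 44.0 × sin 21° / sin 62°
V₂ = 44.0 × 0.3584/0.8829 = 17.9 m s⁻¹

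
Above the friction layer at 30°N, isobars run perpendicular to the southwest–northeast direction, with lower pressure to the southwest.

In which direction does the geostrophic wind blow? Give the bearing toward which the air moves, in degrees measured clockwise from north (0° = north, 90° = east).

The pressure-gradient force points toward the southwest (bearing 225°).
Geostrophic balance: in the Northern Hemisphere the Coriolis force deflects motion to the right, so the geostrophic wind blows 90° to the right of the pressure-gradient force (low pressure on the left).
Rotating 225° by 90° clockwise gives 315° — the wind blows toward the northwest.

315°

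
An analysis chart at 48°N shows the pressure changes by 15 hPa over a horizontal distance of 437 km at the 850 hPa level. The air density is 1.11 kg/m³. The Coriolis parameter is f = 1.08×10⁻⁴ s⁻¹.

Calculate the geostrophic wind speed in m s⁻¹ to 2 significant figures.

Pressure gradient: |∂P/∂n| = 1500 Pa / 437000 m = 3.43×10⁻³ Pa/m
Geostrophic balance (pressure-gradient force = Coriolis force):
V_g = (1/(fρ)) |∂P/∂n| = 3.43×10⁻³ / (1.08×10⁻⁴ × 1.11) = 28.6 m/s

29 m s⁻¹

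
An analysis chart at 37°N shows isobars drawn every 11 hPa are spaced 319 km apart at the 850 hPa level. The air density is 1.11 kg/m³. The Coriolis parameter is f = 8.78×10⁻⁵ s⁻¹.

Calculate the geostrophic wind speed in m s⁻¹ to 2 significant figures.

35 m s⁻¹

Pressure gradient: |∂P/∂n| = 1100 Pa / 319000 m = 3.45×10⁻³ Pa/m
Geostrophic balance (pressure-gradient force = Coriolis force):
V_g = (1/(fρ)) |∂P/∂n| = 3.45×10⁻³ / (8.78×10⁻⁵ × 1.11) = 35.4 m/s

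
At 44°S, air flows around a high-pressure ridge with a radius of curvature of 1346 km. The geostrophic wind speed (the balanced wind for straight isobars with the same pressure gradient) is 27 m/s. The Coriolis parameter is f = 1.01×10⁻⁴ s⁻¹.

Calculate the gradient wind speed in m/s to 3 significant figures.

Around a high, pressure-gradient force acts outward with centrifugal, so Coriolis balances both:
fV = (1/ρ)|∂P/∂n| + V²/R  →  V² − fR·V + fR·V_g = 0
With fR = 1.01×10⁻⁴ × 1346×10³ m = 136 m/s:
V = [fR − √((fR)² − 4 fR V_g)]/2 = [136 − √(136² − 4×136×27)]/2 = 37.2 m/s
Supergeostrophic (V > V_g = 27 m/s), as expected around a high.

37.2 m/s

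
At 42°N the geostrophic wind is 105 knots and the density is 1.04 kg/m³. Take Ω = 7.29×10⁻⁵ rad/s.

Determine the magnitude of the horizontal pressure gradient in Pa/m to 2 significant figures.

5.5×10⁻³ Pa/m

Coriolis parameter at 42°N:
f = 2Ω sin φ = 2 × 7.29×10⁻⁵ × sin 42° = 9.76×10⁻⁵ s⁻¹
Wind speed in SI: 105 knots = 54.0 m/s
Geostrophic balance rearranged: |∂P/∂n| = f ρ V_g
|∂P/∂n| = 9.76×10⁻⁵ × 1.04 × 54.0 = 5.48×10⁻³ Pa/m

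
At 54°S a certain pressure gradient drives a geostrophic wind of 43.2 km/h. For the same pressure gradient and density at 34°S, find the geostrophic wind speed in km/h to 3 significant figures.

62.5 km/h

With the same pressure gradient and density, V_g ∝ 1/f ∝ 1/sin φ.
V₂ = V₁ · sin φ₁ / sin φ₂ = 43.2 × sin 54° / sin 34°
V₂ = 43.2 × 0.8090/0.5592 = 62.5 km/h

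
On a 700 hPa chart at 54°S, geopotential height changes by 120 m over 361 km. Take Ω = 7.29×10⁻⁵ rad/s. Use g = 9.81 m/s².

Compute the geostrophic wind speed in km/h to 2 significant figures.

Coriolis parameter at 54°S:
f = 2Ω sin φ = 2 × 7.29×10⁻⁵ × sin 54° = 1.18×10⁻⁴ s⁻¹
Height gradient: |∂Z/∂n| = 120 m / 361000 m = 3.32×10⁻⁴
On a pressure surface, geostrophic balance gives V_g = (g/f)|∂Z/∂n|:
V_g = 9.81 × 3.32×10⁻⁴ / 1.18×10⁻⁴ = 27.6 m/s
Converting: 27.6 m/s × 3.6 = 100 km/h

100 km/h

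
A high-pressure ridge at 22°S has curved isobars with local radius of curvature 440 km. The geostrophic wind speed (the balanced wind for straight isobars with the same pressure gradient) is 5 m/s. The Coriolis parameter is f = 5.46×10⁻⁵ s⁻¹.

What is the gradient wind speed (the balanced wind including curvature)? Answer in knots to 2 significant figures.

14 knots

Around a high, pressure-gradient force acts outward with centrifugal, so Coriolis balances both:
fV = (1/ρ)|∂P/∂n| + V²/R  →  V² − fR·V + fR·V_g = 0
With fR = 5.46×10⁻⁵ × 440×10³ m = 24.0 m/s:
V = [fR − √((fR)² − 4 fR V_g)]/2 = [24.0 − √(24.0² − 4×24.0×5)]/2 = 7.1 m/s
Supergeostrophic (V > V_g = 5 m/s), as expected around a high.
Converting: 7.1 m/s × 1.944 = 14 knots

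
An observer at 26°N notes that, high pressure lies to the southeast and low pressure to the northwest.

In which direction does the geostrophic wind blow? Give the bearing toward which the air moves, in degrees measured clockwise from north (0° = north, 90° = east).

The pressure-gradient force points toward the northwest (bearing 315°).
Geostrophic balance: in the Northern Hemisphere the Coriolis force deflects motion to the right, so the geostrophic wind blows 90° to the right of the pressure-gradient force (low pressure on the left).
Rotating 315° by 90° clockwise gives 045° — the wind blows toward the northeast.

045°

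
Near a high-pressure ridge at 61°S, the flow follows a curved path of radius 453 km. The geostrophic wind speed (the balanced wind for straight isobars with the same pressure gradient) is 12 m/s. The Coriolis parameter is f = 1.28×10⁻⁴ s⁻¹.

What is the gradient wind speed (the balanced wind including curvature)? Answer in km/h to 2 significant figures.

61 km/h

Around a high, pressure-gradient force acts outward with centrifugal, so Coriolis balances both:
fV = (1/ρ)|∂P/∂n| + V²/R  →  V² − fR·V + fR·V_g = 0
With fR = 1.28×10⁻⁴ × 453×10³ m = 58.0 m/s:
V = [fR − √((fR)² − 4 fR V_g)]/2 = [58.0 − √(58.0² − 4×58.0×12)]/2 = 17 m/s
Supergeostrophic (V > V_g = 12 m/s), as expected around a high.
Converting: 17 m/s × 3.6 = 61 km/h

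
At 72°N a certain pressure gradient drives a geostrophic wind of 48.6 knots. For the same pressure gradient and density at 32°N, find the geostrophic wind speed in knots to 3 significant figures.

With the same pressure gradient and density, V_g ∝ 1/f ∝ 1/sin φ.
V₂ = V₁ · sin φ₁ / sin φ₂ = 48.6 × sin 72° / sin 32°
V₂ = 48.6 × 0.9511/0.5299 = 87.2 knots

87.2 knots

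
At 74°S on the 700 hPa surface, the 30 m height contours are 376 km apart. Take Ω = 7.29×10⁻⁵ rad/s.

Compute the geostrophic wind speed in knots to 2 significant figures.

Coriolis parameter at 74°S:
f = 2Ω sin φ = 2 × 7.29×10⁻⁵ × sin 74° = 1.40×10⁻⁴ s⁻¹
Height gradient: |∂Z/∂n| = 30 m / 376000 m = 7.98×10⁻⁵
On a pressure surface, geostrophic balance gives V_g = (g/f)|∂Z/∂n|:
V_g = 9.81 × 7.98×10⁻⁵ / 1.40×10⁻⁴ = 5.58 m/s
Converting: 5.58 m/s × 1.944 = 11 knots

11 knots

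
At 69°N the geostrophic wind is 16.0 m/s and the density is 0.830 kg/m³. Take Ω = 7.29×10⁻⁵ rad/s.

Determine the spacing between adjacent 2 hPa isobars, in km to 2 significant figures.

Coriolis parameter at 69°N:
f = 2Ω sin φ = 2 × 7.29×10⁻⁵ × sin 69° = 1.36×10⁻⁴ s⁻¹
Geostrophic balance rearranged: |∂P/∂n| = f ρ V_g
|∂P/∂n| = 1.36×10⁻⁴ × 0.830 × 16.0 = 1.81×10⁻³ Pa/m
Isobar spacing: Δn = ΔP/|∂P/∂n| = 200 Pa / 1.81×10⁻³ Pa/m = 110643 m ≈ 110 km

110 km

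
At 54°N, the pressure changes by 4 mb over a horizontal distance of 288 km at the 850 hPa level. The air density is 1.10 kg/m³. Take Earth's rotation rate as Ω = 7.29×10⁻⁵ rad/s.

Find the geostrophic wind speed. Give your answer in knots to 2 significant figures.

Coriolis parameter at 54°N:
f = 2Ω sin φ = 2 × 7.29×10⁻⁵ × sin 54° = 1.18×10⁻⁴ s⁻¹
Pressure gradient: |∂P/∂n| = 400 Pa / 288000 m = 1.39×10⁻³ Pa/m
Geostrophic balance (pressure-gradient force = Coriolis force):
V_g = (1/(fρ)) |∂P/∂n| = 1.39×10⁻³ / (1.18×10⁻⁴ × 1.10) = 10.7 m/s
Converting: 10.7 m/s × 1.944 = 21 knots

21 knots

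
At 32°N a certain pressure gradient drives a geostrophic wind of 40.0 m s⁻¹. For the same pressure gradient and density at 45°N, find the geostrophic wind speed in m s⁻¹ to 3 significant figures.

With the same pressure gradient and density, V_g ∝ 1/f ∝ 1/sin φ.
V₂ = V₁ · sin φ₁ / sin φ₂ = 40.0 × sin 32° / sin 45°
V₂ = 40.0 × 0.5299/0.7071 = 30.0 m s⁻¹

30.0 m s⁻¹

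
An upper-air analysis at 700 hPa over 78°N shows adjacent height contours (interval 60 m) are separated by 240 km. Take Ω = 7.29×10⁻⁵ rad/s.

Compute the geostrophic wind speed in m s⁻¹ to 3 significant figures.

Coriolis parameter at 78°N:
f = 2Ω sin φ = 2 × 7.29×10⁻⁵ × sin 78° = 1.43×10⁻⁴ s⁻¹
Height gradient: |∂Z/∂n| = 60 m / 240000 m = 2.50×10⁻⁴
On a pressure surface, geostrophic balance gives V_g = (g/f)|∂Z/∂n|:
V_g = 9.81 × 2.50×10⁻⁴ / 1.43×10⁻⁴ = 17.2 m/s

17.2 m s⁻¹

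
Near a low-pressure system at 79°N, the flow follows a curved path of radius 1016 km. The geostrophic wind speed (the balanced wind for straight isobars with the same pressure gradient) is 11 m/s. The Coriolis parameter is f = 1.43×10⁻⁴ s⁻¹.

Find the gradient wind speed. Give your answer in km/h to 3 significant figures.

37.0 km/h

Around a low, centrifugal force acts outward with Coriolis, so pressure-gradient force balances both:
(1/ρ)|∂P/∂n| = fV + V²/R  →  V² + fR·V − fR·V_g = 0
With fR = 1.43×10⁻⁴ × 1016×10³ m = 145 m/s:
V = [−fR + √((fR)² + 4 fR V_g)]/2 = [−145 + √(145² + 4×145×11)]/2 = 10.3 m/s
Subgeostrophic (V < V_g = 11 m/s), as expected around a low.
Converting: 10.3 m/s × 3.6 = 37.0 km/h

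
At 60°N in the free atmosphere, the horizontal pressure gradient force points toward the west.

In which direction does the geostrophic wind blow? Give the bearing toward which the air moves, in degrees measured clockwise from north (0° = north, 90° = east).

000°

The pressure-gradient force points toward the west (bearing 270°).
Geostrophic balance: in the Northern Hemisphere the Coriolis force deflects motion to the right, so the geostrophic wind blows 90° to the right of the pressure-gradient force (low pressure on the left).
Rotating 270° by 90° clockwise gives 000° — the wind blows toward the north.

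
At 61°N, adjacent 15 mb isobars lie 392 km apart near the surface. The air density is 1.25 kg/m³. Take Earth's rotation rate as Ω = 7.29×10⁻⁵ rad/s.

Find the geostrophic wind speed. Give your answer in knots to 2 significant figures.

Coriolis parameter at 61°N:
f = 2Ω sin φ = 2 × 7.29×10⁻⁵ × sin 61° = 1.28×10⁻⁴ s⁻¹
Pressure gradient: |∂P/∂n| = 1500 Pa / 392000 m = 3.83×10⁻³ Pa/m
Geostrophic balance (pressure-gradient force = Coriolis force):
V_g = (1/(fρ)) |∂P/∂n| = 3.83×10⁻³ / (1.28×10⁻⁴ × 1.25) = 24.0 m/s
Converting: 24.0 m/s × 1.944 = 47 knots

47 knots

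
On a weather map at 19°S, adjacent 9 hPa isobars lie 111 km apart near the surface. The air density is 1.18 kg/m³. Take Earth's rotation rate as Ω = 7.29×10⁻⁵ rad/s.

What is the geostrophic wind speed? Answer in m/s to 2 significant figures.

140 m/s

Coriolis parameter at 19°S:
f = 2Ω sin φ = 2 × 7.29×10⁻⁵ × sin 19° = 4.75×10⁻⁵ s⁻¹
Pressure gradient: |∂P/∂n| = 900 Pa / 111000 m = 8.11×10⁻³ Pa/m
Geostrophic balance (pressure-gradient force = Coriolis force):
V_g = (1/(fρ)) |∂P/∂n| = 8.11×10⁻³ / (4.75×10⁻⁵ × 1.18) = 145 m/s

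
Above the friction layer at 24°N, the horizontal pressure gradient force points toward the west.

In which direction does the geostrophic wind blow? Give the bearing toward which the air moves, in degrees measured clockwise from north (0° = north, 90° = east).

The pressure-gradient force points toward the west (bearing 270°).
Geostrophic balance: in the Northern Hemisphere the Coriolis force deflects motion to the right, so the geostrophic wind blows 90° to the right of the pressure-gradient force (low pressure on the left).
Rotating 270° by 90° clockwise gives 000° — the wind blows toward the north.

000°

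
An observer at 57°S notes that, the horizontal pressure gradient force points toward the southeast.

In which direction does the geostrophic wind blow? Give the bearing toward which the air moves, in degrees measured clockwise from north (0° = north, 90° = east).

The pressure-gradient force points toward the southeast (bearing 135°).
Geostrophic balance: in the Southern Hemisphere the Coriolis force deflects motion to the left, so the geostrophic wind blows 90° to the left of the pressure-gradient force (low pressure on the right).
Rotating 135° by 90° counterclockwise gives 045° — the wind blows toward the northeast.

045°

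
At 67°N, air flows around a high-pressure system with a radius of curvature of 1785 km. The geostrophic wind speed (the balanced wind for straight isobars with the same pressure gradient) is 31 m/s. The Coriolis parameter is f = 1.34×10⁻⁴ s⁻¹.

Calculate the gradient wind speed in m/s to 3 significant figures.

36.6 m/s

Around a high, pressure-gradient force acts outward with centrifugal, so Coriolis balances both:
fV = (1/ρ)|∂P/∂n| + V²/R  →  V² − fR·V + fR·V_g = 0
With fR = 1.34×10⁻⁴ × 1785×10³ m = 239 m/s:
V = [fR − √((fR)² − 4 fR V_g)]/2 = [239 − √(239² − 4×239×31)]/2 = 36.6 m/s
Supergeostrophic (V > V_g = 31 m/s), as expected around a high.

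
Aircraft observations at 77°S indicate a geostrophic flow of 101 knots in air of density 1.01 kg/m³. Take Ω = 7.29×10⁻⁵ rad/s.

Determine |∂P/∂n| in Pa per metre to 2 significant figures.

Coriolis parameter at 77°S:
f = 2Ω sin φ = 2 × 7.29×10⁻⁵ × sin 77° = 1.42×10⁻⁴ s⁻¹
Wind speed in SI: 101 knots = 52.0 m/s
Geostrophic balance rearranged: |∂P/∂n| = f ρ V_g
|∂P/∂n| = 1.42×10⁻⁴ × 1.01 × 52.0 = 7.46×10⁻³ Pa/m

7.5×10⁻³ Pa/m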